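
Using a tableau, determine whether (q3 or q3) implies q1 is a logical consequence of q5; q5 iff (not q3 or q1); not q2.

Initial set: {T q5; T (q5 iff (not q3 or q1)); T not q2; F ((q3 or q3) implies q1)}.
F ((q3 or q3) implies q1): α-rule — add T (q3 or q3), F q1.
T (q5 iff (not q3 or q1)): β-rule — branch into T q5, T (not q3 or q1)  //  F q5, F (not q3 or q1).
  branch 1 (add T q5, T (not q3 or q1)):
    T (q3 or q3): β-rule — branch into T q3  //  T q3.
      branch 1.1 (add T q3):
        T (not q3 or q1): β-rule — branch into T not q3  //  T q1.
          branch 1.1.1 (add T not q3):
            × closes — contains both q3 and not q3.
          branch 1.1.2 (add T q1):
            × closes — contains both q1 and not q1.
      branch 1.2 (add T q3):
        T (not q3 or q1): β-rule — branch into T not q3  //  T q1.
          branch 1.2.1 (add T not q3):
            × closes — contains both q3 and not q3.
          branch 1.2.2 (add T q1):
            × closes — contains both q1 and not q1.
  branch 2 (add F q5, F (not q3 or q1)):
    × closes — contains both q5 and not q5.
All 5 branches close.
Every branch closed, so the premises entail the conclusion.

Yes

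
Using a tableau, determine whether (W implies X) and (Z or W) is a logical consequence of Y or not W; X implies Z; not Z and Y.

Initial set: {(Y or not W); (X implies Z); (not Z and Y); not ((W implies X) and (Z or W))}.
(not Z and Y): α-rule — add not Z, Y.
(Y or not W): β-rule — branch into Y  //  not W.
  branch 1 (add Y):
    (X implies Z): β-rule — branch into not X  //  Z.
      branch 1.1 (add not X):
        not ((W implies X) and (Z or W)): β-rule — branch into not (W implies X)  //  not (Z or W).
          branch 1.1.1 (add not (W implies X)):
            not (W implies X): α-rule — add W, not X.
            ○ open, literals {W=T, X=F, Y=T, Z=F}.
          branch 1.1.2 (add not (Z or W)):
            not (Z or W): α-rule — add not Z, not W.
            ○ open, literals {W=F, X=F, Y=T, Z=F}.
      branch 1.2 (add Z):
        × closes — contains both Z and not Z.
  branch 2 (add not W):
    (X implies Z): β-rule — branch into not X  //  Z.
      branch 2.1 (add not X):
        not ((W implies X) and (Z or W)): β-rule — branch into not (W implies X)  //  not (Z or W).
          branch 2.1.1 (add not (W implies X)):
            not (W implies X): α-rule — add W, not X.
            × closes — contains both W and not W.
          branch 2.1.2 (add not (Z or W)):
            not (Z or W): α-rule — add not Z, not W.
            ○ open, literals {W=F, X=F, Y=T, Z=F}.
      branch 2.2 (add Z):
        × closes — contains both Z and not Z.
3 branches closed, 3 open.
An open branch gives a countermodel: W=T, X=F, Y=T, Z=F (unmentioned atoms arbitrary); the premises hold there but the conclusion fails.

No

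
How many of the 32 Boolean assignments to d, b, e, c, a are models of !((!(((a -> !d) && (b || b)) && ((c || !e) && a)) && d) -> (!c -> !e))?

Initial set: {!((!(((a -> !d) && (b || b)) && ((c || !e) && a)) && d) -> (!c -> !e))}.
!((!(((a -> !d) && (b || b)) && ((c || !e) && a)) && d) -> (!c -> !e)): α-rule — add (!(((a -> !d) && (b || b)) && ((c || !e) && a)) && d), !(!c -> !e).
(!(((a -> !d) && (b || b)) && ((c || !e) && a)) && d): α-rule — add !(((a -> !d) && (b || b)) && ((c || !e) && a)), d.
!(!c -> !e): α-rule — add !c, !!e.
!(((a -> !d) && (b || b)) && ((c || !e) && a)): β-rule — branch into !((a -> !d) && (b || b))  //  !((c || !e) && a).
  branch 1 (add !((a -> !d) && (b || b))):
    !((a -> !d) && (b || b)): β-rule — branch into !(a -> !d)  //  !(b || b).
      branch 1.1 (add !(a -> !d)):
        !(a -> !d): α-rule — add a, !!d.
        ○ open, literals {a=true, c=false, d=true, e=true}.
      branch 1.2 (add !(b || b)):
        !(b || b): α-rule — add !b, !b.
        ○ open, literals {b=false, c=false, d=true, e=true}.
  branch 2 (add !((c || !e) && a)):
    !((c || !e) && a): β-rule — branch into !(c || !e)  //  !a.
      branch 2.1 (add !(c || !e)):
        !(c || !e): α-rule — add !c, !!e.
        ○ open, literals {c=false, d=true, e=true}.
      branch 2.2 (add !a):
        ○ open, literals {a=false, c=false, d=true, e=true}.
0 branches closed, 4 open.
Each open branch fixes some atoms; the unmentioned ones are free. Counting distinct full assignments: branch {a=true, c=false, d=true, e=true} (b) contributes 2 new; branch {b=false, c=false, d=true, e=true} (a) contributes 1 new; branch {c=false, d=true, e=true} (b, a) contributes 1 new; branch {a=false, c=false, d=true, e=true} (b) contributes 0 new. Total: 4.

4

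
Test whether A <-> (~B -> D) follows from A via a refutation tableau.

Initial set: {A; ~(A <-> (~B -> D))}.
~(A <-> (~B -> D)): β-rule — branch into A, ~(~B -> D)  //  ~A, (~B -> D).
  branch 1 (add A, ~(~B -> D)):
    ~(~B -> D): α-rule — add ~B, ~D.
    ○ open, literals {A=T, B=F, D=F}.
  branch 2 (add ~A, (~B -> D)):
    × closes — contains both A and ~A.
1 branch closed, 1 open.
An open branch gives a countermodel: A=T, B=F, D=F (unmentioned atoms arbitrary); the premises hold there but the conclusion fails.

No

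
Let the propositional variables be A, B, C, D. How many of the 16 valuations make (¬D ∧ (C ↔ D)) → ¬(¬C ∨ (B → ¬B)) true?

Initial set: {((¬D ∧ (C ↔ D)) → ¬(¬C ∨ (B → ¬B)))}.
((¬D ∧ (C ↔ D)) → ¬(¬C ∨ (B → ¬B))): β-rule — branch into ¬(¬D ∧ (C ↔ D))  //  ¬(¬C ∨ (B → ¬B)).
  branch 1 (add ¬(¬D ∧ (C ↔ D))):
    ¬(¬D ∧ (C ↔ D)): β-rule — branch into ¬¬D  //  ¬(C ↔ D).
      branch 1.1 (add ¬¬D):
        ○ open, literals {D=1}.
      branch 1.2 (add ¬(C ↔ D)):
        ¬(C ↔ D): β-rule — branch into C, ¬D  //  ¬C, D.
          branch 1.2.1 (add C, ¬D):
            ○ open, literals {C=1, D=0}.
          branch 1.2.2 (add ¬C, D):
            ○ open, literals {C=0, D=1}.
  branch 2 (add ¬(¬C ∨ (B → ¬B))):
    ¬(¬C ∨ (B → ¬B)): α-rule — add ¬¬C, ¬(B → ¬B).
    ¬(B → ¬B): α-rule — add B, ¬¬B.
    ○ open, literals {B=1, C=1}.
0 branches closed, 4 open.
Each open branch fixes some atoms; the unmentioned ones are free. Counting distinct full assignments: branch {D=1} (A, B, C) contributes 8 new; branch {C=1, D=0} (A, B) contributes 4 new; branch {C=0, D=1} (A, B) contributes 0 new; branch {B=1, C=1} (A, D) contributes 0 new. Total: 12.

12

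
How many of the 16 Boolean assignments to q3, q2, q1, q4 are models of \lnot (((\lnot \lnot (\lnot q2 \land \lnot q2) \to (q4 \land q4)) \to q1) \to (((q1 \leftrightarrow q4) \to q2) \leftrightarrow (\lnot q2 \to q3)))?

Initial set: {\lnot (((\lnot \lnot (\lnot q2 \land \lnot q2) \to (q4 \land q4)) \to q1) \to (((q1 \leftrightarrow q4) \to q2) \leftrightarrow (\lnot q2 \to q3)))}.
\lnot (((\lnot \lnot (\lnot q2 \land \lnot q2) \to (q4 \land q4)) \to q1) \to (((q1 \leftrightarrow q4) \to q2) \leftrightarrow (\lnot q2 \to q3))): α-rule — add ((\lnot \lnot (\lnot q2 \land \lnot q2) \to (q4 \land q4)) \to q1), \lnot (((q1 \leftrightarrow q4) \to q2) \leftrightarrow (\lnot q2 \to q3)).
((\lnot \lnot (\lnot q2 \land \lnot q2) \to (q4 \land q4)) \to q1): β-rule — branch into \lnot (\lnot \lnot (\lnot q2 \land \lnot q2) \to (q4 \land q4))  //  q1.
  branch 1 (add \lnot (\lnot \lnot (\lnot q2 \land \lnot q2) \to (q4 \land q4))):
    \lnot (\lnot \lnot (\lnot q2 \land \lnot q2) \to (q4 \land q4)): α-rule — add \lnot \lnot (\lnot q2 \land \lnot q2), \lnot (q4 \land q4).
    \lnot \lnot (\lnot q2 \land \lnot q2): drop double negation, giving (\lnot q2 \land \lnot q2).
    (\lnot q2 \land \lnot q2): α-rule — add \lnot q2, \lnot q2.
    \lnot (((q1 \leftrightarrow q4) \to q2) \leftrightarrow (\lnot q2 \to q3)): β-rule — branch into ((q1 \leftrightarrow q4) \to q2), \lnot (\lnot q2 \to q3)  //  \lnot ((q1 \leftrightarrow q4) \to q2), (\lnot q2 \to q3).
      branch 1.1 (add ((q1 \leftrightarrow q4) \to q2), \lnot (\lnot q2 \to q3)):
        \lnot (\lnot q2 \to q3): α-rule — add \lnot q2, \lnot q3.
        \lnot (q4 \land q4): β-rule — branch into \lnot q4  //  \lnot q4.
          branch 1.1.1 (add \lnot q4):
            ((q1 \leftrightarrow q4) \to q2): β-rule — branch into \lnot (q1 \leftrightarrow q4)  //  q2.
              branch 1.1.1.1 (add \lnot (q1 \leftrightarrow q4)):
                \lnot (q1 \leftrightarrow q4): β-rule — branch into q1, \lnot q4  //  \lnot q1, q4.
                  branch 1.1.1.1.1 (add q1, \lnot q4):
                    ○ open, literals {q1=1, q2=0, q3=0, q4=0}.
                  branch 1.1.1.1.2 (add \lnot q1, q4):
                    × closes — contains both q4 and \lnot q4.
              branch 1.1.1.2 (add q2):
                × closes — contains both q2 and \lnot q2.
          branch 1.1.2 (add \lnot q4):
            ((q1 \leftrightarrow q4) \to q2): β-rule — branch into \lnot (q1 \leftrightarrow q4)  //  q2.
              branch 1.1.2.1 (add \lnot (q1 \leftrightarrow q4)):
                \lnot (q1 \leftrightarrow q4): β-rule — branch into q1, \lnot q4  //  \lnot q1, q4.
                  branch 1.1.2.1.1 (add q1, \lnot q4):
                    ○ open, literals {q1=1, q2=0, q3=0, q4=0}.
                  branch 1.1.2.1.2 (add \lnot q1, q4):
                    × closes — contains both q4 and \lnot q4.
              branch 1.1.2.2 (add q2):
                × closes — contains both q2 and \lnot q2.
      branch 1.2 (add \lnot ((q1 \leftrightarrow q4) \to q2), (\lnot q2 \to q3)):
        \lnot ((q1 \leftrightarrow q4) \to q2): α-rule — add (q1 \leftrightarrow q4), \lnot q2.
        \lnot (q4 \land q4): β-rule — branch into \lnot q4  //  \lnot q4.
          branch 1.2.1 (add \lnot q4):
            (\lnot q2 \to q3): β-rule — branch into \lnot \lnot q2  //  q3.
              branch 1.2.1.1 (add \lnot \lnot q2):
                × closes — contains both q2 and \lnot q2.
              branch 1.2.1.2 (add q3):
                (q1 \leftrightarrow q4): β-rule — branch into q1, q4  //  \lnot q1, \lnot q4.
                  branch 1.2.1.2.1 (add q1, q4):
                    × closes — contains both q4 and \lnot q4.
                  branch 1.2.1.2.2 (add \lnot q1, \lnot q4):
                    ○ open, literals {q1=0, q2=0, q3=1, q4=0}.
          branch 1.2.2 (add \lnot q4):
            (\lnot q2 \to q3): β-rule — branch into \lnot \lnot q2  //  q3.
              branch 1.2.2.1 (add \lnot \lnot q2):
                × closes — contains both q2 and \lnot q2.
              branch 1.2.2.2 (add q3):
                (q1 \leftrightarrow q4): β-rule — branch into q1, q4  //  \lnot q1, \lnot q4.
                  branch 1.2.2.2.1 (add q1, q4):
                    × closes — contains both q4 and \lnot q4.
                  branch 1.2.2.2.2 (add \lnot q1, \lnot q4):
                    ○ open, literals {q1=0, q2=0, q3=1, q4=0}.
  branch 2 (add q1):
    \lnot (((q1 \leftrightarrow q4) \to q2) \leftrightarrow (\lnot q2 \to q3)): β-rule — branch into ((q1 \leftrightarrow q4) \to q2), \lnot (\lnot q2 \to q3)  //  \lnot ((q1 \leftrightarrow q4) \to q2), (\lnot q2 \to q3).
      branch 2.1 (add ((q1 \leftrightarrow q4) \to q2), \lnot (\lnot q2 \to q3)):
        \lnot (\lnot q2 \to q3): α-rule — add \lnot q2, \lnot q3.
        ((q1 \leftrightarrow q4) \to q2): β-rule — branch into \lnot (q1 \leftrightarrow q4)  //  q2.
          branch 2.1.1 (add \lnot (q1 \leftrightarrow q4)):
            \lnot (q1 \leftrightarrow q4): β-rule — branch into q1, \lnot q4  //  \lnot q1, q4.
              branch 2.1.1.1 (add q1, \lnot q4):
                ○ open, literals {q1=1, q2=0, q3=0, q4=0}.
              branch 2.1.1.2 (add \lnot q1, q4):
                × closes — contains both q1 and \lnot q1.
          branch 2.1.2 (add q2):
            × closes — contains both q2 and \lnot q2.
      branch 2.2 (add \lnot ((q1 \leftrightarrow q4) \to q2), (\lnot q2 \to q3)):
        \lnot ((q1 \leftrightarrow q4) \to q2): α-rule — add (q1 \leftrightarrow q4), \lnot q2.
        (\lnot q2 \to q3): β-rule — branch into \lnot \lnot q2  //  q3.
          branch 2.2.1 (add \lnot \lnot q2):
            × closes — contains both q2 and \lnot q2.
          branch 2.2.2 (add q3):
            (q1 \leftrightarrow q4): β-rule — branch into q1, q4  //  \lnot q1, \lnot q4.
              branch 2.2.2.1 (add q1, q4):
                ○ open, literals {q1=1, q2=0, q3=1, q4=1}.
              branch 2.2.2.2 (add \lnot q1, \lnot q4):
                × closes — contains both q1 and \lnot q1.
12 branches closed, 6 open.
Each open branch fixes some atoms; the unmentioned ones are free. Counting distinct full assignments: branch {q1=1, q2=0, q3=0, q4=0} (none free) contributes 1 new; branch {q1=1, q2=0, q3=0, q4=0} (none free) contributes 0 new; branch {q1=0, q2=0, q3=1, q4=0} (none free) contributes 1 new; branch {q1=0, q2=0, q3=1, q4=0} (none free) contributes 0 new; branch {q1=1, q2=0, q3=0, q4=0} (none free) contributes 0 new; branch {q1=1, q2=0, q3=1, q4=1} (none free) contributes 1 new. Total: 3.

3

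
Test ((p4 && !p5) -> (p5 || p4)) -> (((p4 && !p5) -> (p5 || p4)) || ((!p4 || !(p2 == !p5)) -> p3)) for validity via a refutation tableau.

Valid

Assume the negation and expand:
Initial set: {F (((p4 && !p5) -> (p5 || p4)) -> (((p4 && !p5) -> (p5 || p4)) || ((!p4 || !(p2 == !p5)) -> p3)))}.
F (((p4 && !p5) -> (p5 || p4)) -> (((p4 && !p5) -> (p5 || p4)) || ((!p4 || !(p2 == !p5)) -> p3))): α-rule — add T ((p4 && !p5) -> (p5 || p4)), F (((p4 && !p5) -> (p5 || p4)) || ((!p4 || !(p2 == !p5)) -> p3)).
F (((p4 && !p5) -> (p5 || p4)) || ((!p4 || !(p2 == !p5)) -> p3)): α-rule — add F ((p4 && !p5) -> (p5 || p4)), F ((!p4 || !(p2 == !p5)) -> p3).
F ((p4 && !p5) -> (p5 || p4)): α-rule — add T (p4 && !p5), F (p5 || p4).
F ((!p4 || !(p2 == !p5)) -> p3): α-rule — add T (!p4 || !(p2 == !p5)), F p3.
T (p4 && !p5): α-rule — add T p4, T !p5.
F (p5 || p4): α-rule — add F p5, F p4.
× closes — contains both p4 and !p4.
All 1 branch closes.
Every branch closed, so the negation is unsatisfiable and the formula is valid.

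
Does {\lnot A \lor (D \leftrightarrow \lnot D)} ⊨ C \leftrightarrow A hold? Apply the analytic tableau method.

Initial set: {T (\lnot A \lor (D \leftrightarrow \lnot D)); F (C \leftrightarrow A)}.
T (\lnot A \lor (D \leftrightarrow \lnot D)): β-rule — branch into T \lnot A  //  T (D \leftrightarrow \lnot D).
  branch 1 (add T \lnot A):
    F (C \leftrightarrow A): β-rule — branch into T C, F A  //  F C, T A.
      branch 1.1 (add T C, F A):
        ○ open, literals {A=false, C=true}.
      branch 1.2 (add F C, T A):
        × closes — contains both A and \lnot A.
  branch 2 (add T (D \leftrightarrow \lnot D)):
    F (C \leftrightarrow A): β-rule — branch into T C, F A  //  F C, T A.
      branch 2.1 (add T C, F A):
        T (D \leftrightarrow \lnot D): β-rule — branch into T D, T \lnot D  //  F D, F \lnot D.
          branch 2.1.1 (add T D, T \lnot D):
            × closes — contains both D and \lnot D.
          branch 2.1.2 (add F D, F \lnot D):
            × closes — contains both D and \lnot D.
      branch 2.2 (add F C, T A):
        T (D \leftrightarrow \lnot D): β-rule — branch into T D, T \lnot D  //  F D, F \lnot D.
          branch 2.2.1 (add T D, T \lnot D):
            × closes — contains both D and \lnot D.
          branch 2.2.2 (add F D, F \lnot D):
            × closes — contains both D and \lnot D.
5 branches closed, 1 open.
An open branch gives a countermodel: A=false, C=true (unmentioned atoms arbitrary); the premises hold there but the conclusion fails.

No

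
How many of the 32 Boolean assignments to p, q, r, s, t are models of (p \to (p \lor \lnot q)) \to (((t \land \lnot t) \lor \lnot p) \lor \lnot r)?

Initial set: {((p \to (p \lor \lnot q)) \to (((t \land \lnot t) \lor \lnot p) \lor \lnot r))}.
((p \to (p \lor \lnot q)) \to (((t \land \lnot t) \lor \lnot p) \lor \lnot r)): β-rule — branch into \lnot (p \to (p \lor \lnot q))  //  (((t \land \lnot t) \lor \lnot p) \lor \lnot r).
  branch 1 (add \lnot (p \to (p \lor \lnot q))):
    \lnot (p \to (p \lor \lnot q)): α-rule — add p, \lnot (p \lor \lnot q).
    \lnot (p \lor \lnot q): α-rule — add \lnot p, \lnot \lnot q.
    × closes — contains both p and \lnot p.
  branch 2 (add (((t \land \lnot t) \lor \lnot p) \lor \lnot r)):
    (((t \land \lnot t) \lor \lnot p) \lor \lnot r): β-rule — branch into ((t \land \lnot t) \lor \lnot p)  //  \lnot r.
      branch 2.1 (add ((t \land \lnot t) \lor \lnot p)):
        ((t \land \lnot t) \lor \lnot p): β-rule — branch into (t \land \lnot t)  //  \lnot p.
          branch 2.1.1 (add (t \land \lnot t)):
            (t \land \lnot t): α-rule — add t, \lnot t.
            × closes — contains both t and \lnot t.
          branch 2.1.2 (add \lnot p):
            ○ open, literals {p=false}.
      branch 2.2 (add \lnot r):
        ○ open, literals {r=false}.
2 branches closed, 2 open.
Each open branch fixes some atoms; the unmentioned ones are free. Counting distinct full assignments: branch {p=false} (q, r, s, t) contributes 16 new; branch {r=false} (p, q, s, t) contributes 8 new. Total: 24.

24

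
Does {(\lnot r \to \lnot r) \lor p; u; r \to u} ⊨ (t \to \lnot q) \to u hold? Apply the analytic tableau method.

Yes

Initial set: {T ((\lnot r \to \lnot r) \lor p); T u; T (r \to u); F ((t \to \lnot q) \to u)}.
F ((t \to \lnot q) \to u): α-rule — add T (t \to \lnot q), F u.
× closes — contains both u and \lnot u.
All 1 branch closes.
Every branch closed, so the premises entail the conclusion.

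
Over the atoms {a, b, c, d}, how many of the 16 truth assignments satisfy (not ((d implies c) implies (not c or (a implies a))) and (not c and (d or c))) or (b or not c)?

Initial set: {((not ((d implies c) implies (not c or (a implies a))) and (not c and (d or c))) or (b or not c))}.
((not ((d implies c) implies (not c or (a implies a))) and (not c and (d or c))) or (b or not c)): β-rule — branch into (not ((d implies c) implies (not c or (a implies a))) and (not c and (d or c)))  //  (b or not c).
  branch 1 (add (not ((d implies c) implies (not c or (a implies a))) and (not c and (d or c)))):
    (not ((d implies c) implies (not c or (a implies a))) and (not c and (d or c))): α-rule — add not ((d implies c) implies (not c or (a implies a))), (not c and (d or c)).
    not ((d implies c) implies (not c or (a implies a))): α-rule — add (d implies c), not (not c or (a implies a)).
    (not c and (d or c)): α-rule — add not c, (d or c).
    not (not c or (a implies a)): α-rule — add not not c, not (a implies a).
    × closes — contains both c and not c.
  branch 2 (add (b or not c)):
    (b or not c): β-rule — branch into b  //  not c.
      branch 2.1 (add b):
        ○ open, literals {b=1}.
      branch 2.2 (add not c):
        ○ open, literals {c=0}.
1 branch closed, 2 open.
Each open branch fixes some atoms; the unmentioned ones are free. Counting distinct full assignments: branch {b=1} (a, c, d) contributes 8 new; branch {c=0} (a, b, d) contributes 4 new. Total: 12.

12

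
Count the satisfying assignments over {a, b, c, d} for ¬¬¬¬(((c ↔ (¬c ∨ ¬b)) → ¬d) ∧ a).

7

Initial set: {T ¬¬¬¬(((c ↔ (¬c ∨ ¬b)) → ¬d) ∧ a)}.
T ¬¬¬¬(((c ↔ (¬c ∨ ¬b)) → ¬d) ∧ a): drop double negation, giving T ¬¬(((c ↔ (¬c ∨ ¬b)) → ¬d) ∧ a).
T ¬¬(((c ↔ (¬c ∨ ¬b)) → ¬d) ∧ a): drop double negation, giving T (((c ↔ (¬c ∨ ¬b)) → ¬d) ∧ a).
T (((c ↔ (¬c ∨ ¬b)) → ¬d) ∧ a): α-rule — add T ((c ↔ (¬c ∨ ¬b)) → ¬d), T a.
T ((c ↔ (¬c ∨ ¬b)) → ¬d): β-rule — branch into F (c ↔ (¬c ∨ ¬b))  //  T ¬d.
  branch 1 (add F (c ↔ (¬c ∨ ¬b))):
    F (c ↔ (¬c ∨ ¬b)): β-rule — branch into T c, F (¬c ∨ ¬b)  //  F c, T (¬c ∨ ¬b).
      branch 1.1 (add T c, F (¬c ∨ ¬b)):
        F (¬c ∨ ¬b): α-rule — add F ¬c, F ¬b.
        ○ open, literals {a=T, b=T, c=T}.
      branch 1.2 (add F c, T (¬c ∨ ¬b)):
        T (¬c ∨ ¬b): β-rule — branch into T ¬c  //  T ¬b.
          branch 1.2.1 (add T ¬c):
            ○ open, literals {a=T, c=F}.
          branch 1.2.2 (add T ¬b):
            ○ open, literals {a=T, b=F, c=F}.
  branch 2 (add T ¬d):
    ○ open, literals {a=T, d=F}.
0 branches closed, 4 open.
Each open branch fixes some atoms; the unmentioned ones are free. Counting distinct full assignments: branch {a=T, b=T, c=T} (d) contributes 2 new; branch {a=T, c=F} (b, d) contributes 4 new; branch {a=T, b=F, c=F} (d) contributes 0 new; branch {a=T, d=F} (b, c) contributes 1 new. Total: 7.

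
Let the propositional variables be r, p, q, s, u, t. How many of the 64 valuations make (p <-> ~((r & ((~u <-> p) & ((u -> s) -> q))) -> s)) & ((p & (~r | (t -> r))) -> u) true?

Initial set: {T ((p <-> ~((r & ((~u <-> p) & ((u -> s) -> q))) -> s)) & ((p & (~r | (t -> r))) -> u))}.
T ((p <-> ~((r & ((~u <-> p) & ((u -> s) -> q))) -> s)) & ((p & (~r | (t -> r))) -> u)): α-rule — add T (p <-> ~((r & ((~u <-> p) & ((u -> s) -> q))) -> s)), T ((p & (~r | (t -> r))) -> u).
T (p <-> ~((r & ((~u <-> p) & ((u -> s) -> q))) -> s)): β-rule — branch into T p, T ~((r & ((~u <-> p) & ((u -> s) -> q))) -> s)  //  F p, F ~((r & ((~u <-> p) & ((u -> s) -> q))) -> s).
  branch 1 (add T p, T ~((r & ((~u <-> p) & ((u -> s) -> q))) -> s)):
    T ~((r & ((~u <-> p) & ((u -> s) -> q))) -> s): α-rule — add T (r & ((~u <-> p) & ((u -> s) -> q))), F s.
    T (r & ((~u <-> p) & ((u -> s) -> q))): α-rule — add T r, T ((~u <-> p) & ((u -> s) -> q)).
    T ((~u <-> p) & ((u -> s) -> q)): α-rule — add T (~u <-> p), T ((u -> s) -> q).
    T ((p & (~r | (t -> r))) -> u): β-rule — branch into F (p & (~r | (t -> r)))  //  T u.
      branch 1.1 (add F (p & (~r | (t -> r)))):
        T (~u <-> p): β-rule — branch into T ~u, T p  //  F ~u, F p.
          branch 1.1.1 (add T ~u, T p):
            T ((u -> s) -> q): β-rule — branch into F (u -> s)  //  T q.
              branch 1.1.1.1 (add F (u -> s)):
                F (u -> s): α-rule — add T u, F s.
                × closes — contains both u and ~u.
              branch 1.1.1.2 (add T q):
                F (p & (~r | (t -> r))): β-rule — branch into F p  //  F (~r | (t -> r)).
                  branch 1.1.1.2.1 (add F p):
                    × closes — contains both p and ~p.
                  branch 1.1.1.2.2 (add F (~r | (t -> r))):
                    F (~r | (t -> r)): α-rule — add F ~r, F (t -> r).
                    F (t -> r): α-rule — add T t, F r.
                    × closes — contains both r and ~r.
          branch 1.1.2 (add F ~u, F p):
            × closes — contains both p and ~p.
      branch 1.2 (add T u):
        T (~u <-> p): β-rule — branch into T ~u, T p  //  F ~u, F p.
          branch 1.2.1 (add T ~u, T p):
            × closes — contains both u and ~u.
          branch 1.2.2 (add F ~u, F p):
            × closes — contains both p and ~p.
  branch 2 (add F p, F ~((r & ((~u <-> p) & ((u -> s) -> q))) -> s)):
    T ((p & (~r | (t -> r))) -> u): β-rule — branch into F (p & (~r | (t -> r)))  //  T u.
      branch 2.1 (add F (p & (~r | (t -> r)))):
        F ~((r & ((~u <-> p) & ((u -> s) -> q))) -> s): β-rule — branch into F (r & ((~u <-> p) & ((u -> s) -> q)))  //  T s.
          branch 2.1.1 (add F (r & ((~u <-> p) & ((u -> s) -> q)))):
            F (p & (~r | (t -> r))): β-rule — branch into F p  //  F (~r | (t -> r)).
              branch 2.1.1.1 (add F p):
                F (r & ((~u <-> p) & ((u -> s) -> q))): β-rule — branch into F r  //  F ((~u <-> p) & ((u -> s) -> q)).
                  branch 2.1.1.1.1 (add F r):
                    ○ open, literals {p=0, r=0}.
                  branch 2.1.1.1.2 (add F ((~u <-> p) & ((u -> s) -> q))):
                    F ((~u <-> p) & ((u -> s) -> q)): β-rule — branch into F (~u <-> p)  //  F ((u -> s) -> q).
                      branch 2.1.1.1.2.1 (add F (~u <-> p)):
                        F (~u <-> p): β-rule — branch into T ~u, F p  //  F ~u, T p.
                          branch 2.1.1.1.2.1.1 (add T ~u, F p):
                            ○ open, literals {p=0, u=0}.
                          branch 2.1.1.1.2.1.2 (add F ~u, T p):
                            × closes — contains both p and ~p.
                      branch 2.1.1.1.2.2 (add F ((u -> s) -> q)):
                        F ((u -> s) -> q): α-rule — add T (u -> s), F q.
                        T (u -> s): β-rule — branch into F u  //  T s.
                          branch 2.1.1.1.2.2.1 (add F u):
                            ○ open, literals {p=0, q=0, u=0}.
                          branch 2.1.1.1.2.2.2 (add T s):
                            ○ open, literals {p=0, q=0, s=1}.
              branch 2.1.1.2 (add F (~r | (t -> r))):
                F (~r | (t -> r)): α-rule — add F ~r, F (t -> r).
                F (t -> r): α-rule — add T t, F r.
                × closes — contains both r and ~r.
          branch 2.1.2 (add T s):
            F (p & (~r | (t -> r))): β-rule — branch into F p  //  F (~r | (t -> r)).
              branch 2.1.2.1 (add F p):
                ○ open, literals {p=0, s=1}.
              branch 2.1.2.2 (add F (~r | (t -> r))):
                F (~r | (t -> r)): α-rule — add F ~r, F (t -> r).
                F (t -> r): α-rule — add T t, F r.
                × closes — contains both r and ~r.
      branch 2.2 (add T u):
        F ~((r & ((~u <-> p) & ((u -> s) -> q))) -> s): β-rule — branch into F (r & ((~u <-> p) & ((u -> s) -> q)))  //  T s.
          branch 2.2.1 (add F (r & ((~u <-> p) & ((u -> s) -> q)))):
            F (r & ((~u <-> p) & ((u -> s) -> q))): β-rule — branch into F r  //  F ((~u <-> p) & ((u -> s) -> q)).
              branch 2.2.1.1 (add F r):
                ○ open, literals {p=0, r=0, u=1}.
              branch 2.2.1.2 (add F ((~u <-> p) & ((u -> s) -> q))):
                F ((~u <-> p) & ((u -> s) -> q)): β-rule — branch into F (~u <-> p)  //  F ((u -> s) -> q).
                  branch 2.2.1.2.1 (add F (~u <-> p)):
                    F (~u <-> p): β-rule — branch into T ~u, F p  //  F ~u, T p.
                      branch 2.2.1.2.1.1 (add T ~u, F p):
                        × closes — contains both u and ~u.
                      branch 2.2.1.2.1.2 (add F ~u, T p):
                        × closes — contains both p and ~p.
                  branch 2.2.1.2.2 (add F ((u -> s) -> q)):
                    F ((u -> s) -> q): α-rule — add T (u -> s), F q.
                    T (u -> s): β-rule — branch into F u  //  T s.
                      branch 2.2.1.2.2.1 (add F u):
                        × closes — contains both u and ~u.
                      branch 2.2.1.2.2.2 (add T s):
                        ○ open, literals {p=0, q=0, s=1, u=1}.
          branch 2.2.2 (add T s):
            ○ open, literals {p=0, s=1, u=1}.
12 branches closed, 8 open.
Each open branch fixes some atoms; the unmentioned ones are free. Counting distinct full assignments: branch {p=0, r=0} (q, s, u, t) contributes 16 new; branch {p=0, u=0} (r, q, s, t) contributes 8 new; branch {p=0, q=0, u=0} (r, s, t) contributes 0 new; branch {p=0, q=0, s=1} (r, u, t) contributes 2 new; branch {p=0, s=1} (r, q, u, t) contributes 2 new; branch {p=0, r=0, u=1} (q, s, t) contributes 0 new; branch {p=0, q=0, s=1, u=1} (r, t) contributes 0 new; branch {p=0, s=1, u=1} (r, q, t) contributes 0 new. Total: 28.

28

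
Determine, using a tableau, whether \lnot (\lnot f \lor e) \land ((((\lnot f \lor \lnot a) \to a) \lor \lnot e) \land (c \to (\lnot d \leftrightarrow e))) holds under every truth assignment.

Not valid

Assume the negation and expand:
Initial set: {\lnot (\lnot (\lnot f \lor e) \land ((((\lnot f \lor \lnot a) \to a) \lor \lnot e) \land (c \to (\lnot d \leftrightarrow e))))}.
\lnot (\lnot (\lnot f \lor e) \land ((((\lnot f \lor \lnot a) \to a) \lor \lnot e) \land (c \to (\lnot d \leftrightarrow e)))): β-rule — branch into \lnot \lnot (\lnot f \lor e)  //  \lnot ((((\lnot f \lor \lnot a) \to a) \lor \lnot e) \land (c \to (\lnot d \leftrightarrow e))).
  branch 1 (add \lnot \lnot (\lnot f \lor e)):
    \lnot \lnot (\lnot f \lor e): β-rule — branch into \lnot f  //  e.
      branch 1.1 (add \lnot f):
        ○ open, literals {f=false}.
      branch 1.2 (add e):
        ○ open, literals {e=true}.
  branch 2 (add \lnot ((((\lnot f \lor \lnot a) \to a) \lor \lnot e) \land (c \to (\lnot d \leftrightarrow e)))):
    \lnot ((((\lnot f \lor \lnot a) \to a) \lor \lnot e) \land (c \to (\lnot d \leftrightarrow e))): β-rule — branch into \lnot (((\lnot f \lor \lnot a) \to a) \lor \lnot e)  //  \lnot (c \to (\lnot d \leftrightarrow e)).
      branch 2.1 (add \lnot (((\lnot f \lor \lnot a) \to a) \lor \lnot e)):
        \lnot (((\lnot f \lor \lnot a) \to a) \lor \lnot e): α-rule — add \lnot ((\lnot f \lor \lnot a) \to a), \lnot \lnot e.
        \lnot ((\lnot f \lor \lnot a) \to a): α-rule — add (\lnot f \lor \lnot a), \lnot a.
        (\lnot f \lor \lnot a): β-rule — branch into \lnot f  //  \lnot a.
          branch 2.1.1 (add \lnot f):
            ○ open, literals {a=false, e=true, f=false}.
          branch 2.1.2 (add \lnot a):
            ○ open, literals {a=false, e=true}.
      branch 2.2 (add \lnot (c \to (\lnot d \leftrightarrow e))):
        \lnot (c \to (\lnot d \leftrightarrow e)): α-rule — add c, \lnot (\lnot d \leftrightarrow e).
        \lnot (\lnot d \leftrightarrow e): β-rule — branch into \lnot d, \lnot e  //  \lnot \lnot d, e.
          branch 2.2.1 (add \lnot d, \lnot e):
            ○ open, literals {c=true, d=false, e=false}.
          branch 2.2.2 (add \lnot \lnot d, e):
            ○ open, literals {c=true, d=true, e=true}.
0 branches closed, 6 open.
An open branch gives a countermodel: f=false (unmentioned atoms arbitrary); under it the original formula is false.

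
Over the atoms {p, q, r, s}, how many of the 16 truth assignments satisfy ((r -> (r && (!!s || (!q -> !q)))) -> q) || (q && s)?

8

Initial set: {(((r -> (r && (!!s || (!q -> !q)))) -> q) || (q && s))}.
(((r -> (r && (!!s || (!q -> !q)))) -> q) || (q && s)): β-rule — branch into ((r -> (r && (!!s || (!q -> !q)))) -> q)  //  (q && s).
  branch 1 (add ((r -> (r && (!!s || (!q -> !q)))) -> q)):
    ((r -> (r && (!!s || (!q -> !q)))) -> q): β-rule — branch into !(r -> (r && (!!s || (!q -> !q))))  //  q.
      branch 1.1 (add !(r -> (r && (!!s || (!q -> !q))))):
        !(r -> (r && (!!s || (!q -> !q)))): α-rule — add r, !(r && (!!s || (!q -> !q))).
        !(r && (!!s || (!q -> !q))): β-rule — branch into !r  //  !(!!s || (!q -> !q)).
          branch 1.1.1 (add !r):
            × closes — contains both r and !r.
          branch 1.1.2 (add !(!!s || (!q -> !q))):
            !(!!s || (!q -> !q)): α-rule — add !!!s, !(!q -> !q).
            !!!s: drop double negation, giving !s.
            !(!q -> !q): α-rule — add !q, !!q.
            × closes — contains both q and !q.
      branch 1.2 (add q):
        ○ open, literals {q=1}.
  branch 2 (add (q && s)):
    (q && s): α-rule — add q, s.
    ○ open, literals {q=1, s=1}.
2 branches closed, 2 open.
Each open branch fixes some atoms; the unmentioned ones are free. Counting distinct full assignments: branch {q=1} (p, r, s) contributes 8 new; branch {q=1, s=1} (p, r) contributes 0 new. Total: 8.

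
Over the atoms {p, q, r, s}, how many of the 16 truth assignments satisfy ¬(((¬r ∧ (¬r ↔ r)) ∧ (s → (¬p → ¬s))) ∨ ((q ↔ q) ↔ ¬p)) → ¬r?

12

Initial set: {(¬(((¬r ∧ (¬r ↔ r)) ∧ (s → (¬p → ¬s))) ∨ ((q ↔ q) ↔ ¬p)) → ¬r)}.
(¬(((¬r ∧ (¬r ↔ r)) ∧ (s → (¬p → ¬s))) ∨ ((q ↔ q) ↔ ¬p)) → ¬r): β-rule — branch into ¬¬(((¬r ∧ (¬r ↔ r)) ∧ (s → (¬p → ¬s))) ∨ ((q ↔ q) ↔ ¬p))  //  ¬r.
  branch 1 (add ¬¬(((¬r ∧ (¬r ↔ r)) ∧ (s → (¬p → ¬s))) ∨ ((q ↔ q) ↔ ¬p))):
    ¬¬(((¬r ∧ (¬r ↔ r)) ∧ (s → (¬p → ¬s))) ∨ ((q ↔ q) ↔ ¬p)): β-rule — branch into ((¬r ∧ (¬r ↔ r)) ∧ (s → (¬p → ¬s)))  //  ((q ↔ q) ↔ ¬p).
      branch 1.1 (add ((¬r ∧ (¬r ↔ r)) ∧ (s → (¬p → ¬s)))):
        ((¬r ∧ (¬r ↔ r)) ∧ (s → (¬p → ¬s))): α-rule — add (¬r ∧ (¬r ↔ r)), (s → (¬p → ¬s)).
        (¬r ∧ (¬r ↔ r)): α-rule — add ¬r, (¬r ↔ r).
        (s → (¬p → ¬s)): β-rule — branch into ¬s  //  (¬p → ¬s).
          branch 1.1.1 (add ¬s):
            (¬r ↔ r): β-rule — branch into ¬r, r  //  ¬¬r, ¬r.
              branch 1.1.1.1 (add ¬r, r):
                × closes — contains both r and ¬r.
              branch 1.1.1.2 (add ¬¬r, ¬r):
                × closes — contains both r and ¬r.
          branch 1.1.2 (add (¬p → ¬s)):
            (¬r ↔ r): β-rule — branch into ¬r, r  //  ¬¬r, ¬r.
              branch 1.1.2.1 (add ¬r, r):
                × closes — contains both r and ¬r.
              branch 1.1.2.2 (add ¬¬r, ¬r):
                × closes — contains both r and ¬r.
      branch 1.2 (add ((q ↔ q) ↔ ¬p)):
        ((q ↔ q) ↔ ¬p): β-rule — branch into (q ↔ q), ¬p  //  ¬(q ↔ q), ¬¬p.
          branch 1.2.1 (add (q ↔ q), ¬p):
            (q ↔ q): β-rule — branch into q, q  //  ¬q, ¬q.
              branch 1.2.1.1 (add q, q):
                ○ open, literals {p=0, q=1}.
              branch 1.2.1.2 (add ¬q, ¬q):
                ○ open, literals {p=0, q=0}.
          branch 1.2.2 (add ¬(q ↔ q), ¬¬p):
            ¬(q ↔ q): β-rule — branch into q, ¬q  //  ¬q, q.
              branch 1.2.2.1 (add q, ¬q):
                × closes — contains both q and ¬q.
              branch 1.2.2.2 (add ¬q, q):
                × closes — contains both q and ¬q.
  branch 2 (add ¬r):
    ○ open, literals {r=0}.
6 branches closed, 3 open.
Each open branch fixes some atoms; the unmentioned ones are free. Counting distinct full assignments: branch {p=0, q=1} (r, s) contributes 4 new; branch {p=0, q=0} (r, s) contributes 4 new; branch {r=0} (p, q, s) contributes 4 new. Total: 12.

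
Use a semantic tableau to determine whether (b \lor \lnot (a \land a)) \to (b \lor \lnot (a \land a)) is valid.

Valid

Assume the negation and expand:
Initial set: {\lnot ((b \lor \lnot (a \land a)) \to (b \lor \lnot (a \land a)))}.
\lnot ((b \lor \lnot (a \land a)) \to (b \lor \lnot (a \land a))): α-rule — add (b \lor \lnot (a \land a)), \lnot (b \lor \lnot (a \land a)).
\lnot (b \lor \lnot (a \land a)): α-rule — add \lnot b, \lnot \lnot (a \land a).
\lnot \lnot (a \land a): α-rule — add a, a.
(b \lor \lnot (a \land a)): β-rule — branch into b  //  \lnot (a \land a).
  branch 1 (add b):
    × closes — contains both b and \lnot b.
  branch 2 (add \lnot (a \land a)):
    \lnot (a \land a): β-rule — branch into \lnot a  //  \lnot a.
      branch 2.1 (add \lnot a):
        × closes — contains both a and \lnot a.
      branch 2.2 (add \lnot a):
        × closes — contains both a and \lnot a.
All 3 branches close.
Every branch closed, so the negation is unsatisfiable and the formula is valid.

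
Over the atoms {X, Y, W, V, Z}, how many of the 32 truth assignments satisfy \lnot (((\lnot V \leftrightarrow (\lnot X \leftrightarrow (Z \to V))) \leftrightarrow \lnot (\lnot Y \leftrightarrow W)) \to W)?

8

Initial set: {\lnot (((\lnot V \leftrightarrow (\lnot X \leftrightarrow (Z \to V))) \leftrightarrow \lnot (\lnot Y \leftrightarrow W)) \to W)}.
\lnot (((\lnot V \leftrightarrow (\lnot X \leftrightarrow (Z \to V))) \leftrightarrow \lnot (\lnot Y \leftrightarrow W)) \to W): α-rule — add ((\lnot V \leftrightarrow (\lnot X \leftrightarrow (Z \to V))) \leftrightarrow \lnot (\lnot Y \leftrightarrow W)), \lnot W.
((\lnot V \leftrightarrow (\lnot X \leftrightarrow (Z \to V))) \leftrightarrow \lnot (\lnot Y \leftrightarrow W)): β-rule — branch into (\lnot V \leftrightarrow (\lnot X \leftrightarrow (Z \to V))), \lnot (\lnot Y \leftrightarrow W)  //  \lnot (\lnot V \leftrightarrow (\lnot X \leftrightarrow (Z \to V))), \lnot \lnot (\lnot Y \leftrightarrow W).
  branch 1 (add (\lnot V \leftrightarrow (\lnot X \leftrightarrow (Z \to V))), \lnot (\lnot Y \leftrightarrow W)):
    (\lnot V \leftrightarrow (\lnot X \leftrightarrow (Z \to V))): β-rule — branch into \lnot V, (\lnot X \leftrightarrow (Z \to V))  //  \lnot \lnot V, \lnot (\lnot X \leftrightarrow (Z \to V)).
      branch 1.1 (add \lnot V, (\lnot X \leftrightarrow (Z \to V))):
        \lnot (\lnot Y \leftrightarrow W): β-rule — branch into \lnot Y, \lnot W  //  \lnot \lnot Y, W.
          branch 1.1.1 (add \lnot Y, \lnot W):
            (\lnot X \leftrightarrow (Z \to V)): β-rule — branch into \lnot X, (Z \to V)  //  \lnot \lnot X, \lnot (Z \to V).
              branch 1.1.1.1 (add \lnot X, (Z \to V)):
                (Z \to V): β-rule — branch into \lnot Z  //  V.
                  branch 1.1.1.1.1 (add \lnot Z):
                    ○ open, literals {V=F, W=F, X=F, Y=F, Z=F}.
                  branch 1.1.1.1.2 (add V):
                    × closes — contains both V and \lnot V.
              branch 1.1.1.2 (add \lnot \lnot X, \lnot (Z \to V)):
                \lnot (Z \to V): α-rule — add Z, \lnot V.
                ○ open, literals {V=F, W=F, X=T, Y=F, Z=T}.
          branch 1.1.2 (add \lnot \lnot Y, W):
            × closes — contains both W and \lnot W.
      branch 1.2 (add \lnot \lnot V, \lnot (\lnot X \leftrightarrow (Z \to V))):
        \lnot (\lnot Y \leftrightarrow W): β-rule — branch into \lnot Y, \lnot W  //  \lnot \lnot Y, W.
          branch 1.2.1 (add \lnot Y, \lnot W):
            \lnot (\lnot X \leftrightarrow (Z \to V)): β-rule — branch into \lnot X, \lnot (Z \to V)  //  \lnot \lnot X, (Z \to V).
              branch 1.2.1.1 (add \lnot X, \lnot (Z \to V)):
                \lnot (Z \to V): α-rule — add Z, \lnot V.
                × closes — contains both V and \lnot V.
              branch 1.2.1.2 (add \lnot \lnot X, (Z \to V)):
                (Z \to V): β-rule — branch into \lnot Z  //  V.
                  branch 1.2.1.2.1 (add \lnot Z):
                    ○ open, literals {V=T, W=F, X=T, Y=F, Z=F}.
                  branch 1.2.1.2.2 (add V):
                    ○ open, literals {V=T, W=F, X=T, Y=F}.
          branch 1.2.2 (add \lnot \lnot Y, W):
            × closes — contains both W and \lnot W.
  branch 2 (add \lnot (\lnot V \leftrightarrow (\lnot X \leftrightarrow (Z \to V))), \lnot \lnot (\lnot Y \leftrightarrow W)):
    \lnot (\lnot V \leftrightarrow (\lnot X \leftrightarrow (Z \to V))): β-rule — branch into \lnot V, \lnot (\lnot X \leftrightarrow (Z \to V))  //  \lnot \lnot V, (\lnot X \leftrightarrow (Z \to V)).
      branch 2.1 (add \lnot V, \lnot (\lnot X \leftrightarrow (Z \to V))):
        \lnot \lnot (\lnot Y \leftrightarrow W): β-rule — branch into \lnot Y, W  //  \lnot \lnot Y, \lnot W.
          branch 2.1.1 (add \lnot Y, W):
            × closes — contains both W and \lnot W.
          branch 2.1.2 (add \lnot \lnot Y, \lnot W):
            \lnot (\lnot X \leftrightarrow (Z \to V)): β-rule — branch into \lnot X, \lnot (Z \to V)  //  \lnot \lnot X, (Z \to V).
              branch 2.1.2.1 (add \lnot X, \lnot (Z \to V)):
                \lnot (Z \to V): α-rule — add Z, \lnot V.
                ○ open, literals {V=F, W=F, X=F, Y=T, Z=T}.
              branch 2.1.2.2 (add \lnot \lnot X, (Z \to V)):
                (Z \to V): β-rule — branch into \lnot Z  //  V.
                  branch 2.1.2.2.1 (add \lnot Z):
                    ○ open, literals {V=F, W=F, X=T, Y=T, Z=F}.
                  branch 2.1.2.2.2 (add V):
                    × closes — contains both V and \lnot V.
      branch 2.2 (add \lnot \lnot V, (\lnot X \leftrightarrow (Z \to V))):
        \lnot \lnot (\lnot Y \leftrightarrow W): β-rule — branch into \lnot Y, W  //  \lnot \lnot Y, \lnot W.
          branch 2.2.1 (add \lnot Y, W):
            × closes — contains both W and \lnot W.
          branch 2.2.2 (add \lnot \lnot Y, \lnot W):
            (\lnot X \leftrightarrow (Z \to V)): β-rule — branch into \lnot X, (Z \to V)  //  \lnot \lnot X, \lnot (Z \to V).
              branch 2.2.2.1 (add \lnot X, (Z \to V)):
                (Z \to V): β-rule — branch into \lnot Z  //  V.
                  branch 2.2.2.1.1 (add \lnot Z):
                    ○ open, literals {V=T, W=F, X=F, Y=T, Z=F}.
                  branch 2.2.2.1.2 (add V):
                    ○ open, literals {V=T, W=F, X=F, Y=T}.
              branch 2.2.2.2 (add \lnot \lnot X, \lnot (Z \to V)):
                \lnot (Z \to V): α-rule — add Z, \lnot V.
                × closes — contains both V and \lnot V.
8 branches closed, 8 open.
Each open branch fixes some atoms; the unmentioned ones are free. Counting distinct full assignments: branch {V=F, W=F, X=F, Y=F, Z=F} (none free) contributes 1 new; branch {V=F, W=F, X=T, Y=F, Z=T} (none free) contributes 1 new; branch {V=T, W=F, X=T, Y=F, Z=F} (none free) contributes 1 new; branch {V=T, W=F, X=T, Y=F} (Z) contributes 1 new; branch {V=F, W=F, X=F, Y=T, Z=T} (none free) contributes 1 new; branch {V=F, W=F, X=T, Y=T, Z=F} (none free) contributes 1 new; branch {V=T, W=F, X=F, Y=T, Z=F} (none free) contributes 1 new; branch {V=T, W=F, X=F, Y=T} (Z) contributes 1 new. Total: 8.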